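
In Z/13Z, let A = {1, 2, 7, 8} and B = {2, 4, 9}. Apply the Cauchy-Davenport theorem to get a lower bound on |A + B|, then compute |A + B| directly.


Cauchy-Davenport: |A + B| ≥ min(p, |A| + |B| - 1) for A, B nonempty in Z/pZ.
|A| = 4, |B| = 3, p = 13.
CD lower bound = min(13, 4 + 3 - 1) = min(13, 6) = 6.
Compute A + B mod 13 directly:
a = 1: 1+2=3, 1+4=5, 1+9=10
a = 2: 2+2=4, 2+4=6, 2+9=11
a = 7: 7+2=9, 7+4=11, 7+9=3
a = 8: 8+2=10, 8+4=12, 8+9=4
A + B = {3, 4, 5, 6, 9, 10, 11, 12}, so |A + B| = 8.
Verify: 8 ≥ 6? Yes ✓.

CD lower bound = 6, actual |A + B| = 8.


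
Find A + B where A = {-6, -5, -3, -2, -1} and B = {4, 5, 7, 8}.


A + B = {a + b : a ∈ A, b ∈ B}.
Enumerate all |A|·|B| = 5·4 = 20 pairs (a, b) and collect distinct sums.
a = -6: -6+4=-2, -6+5=-1, -6+7=1, -6+8=2
a = -5: -5+4=-1, -5+5=0, -5+7=2, -5+8=3
a = -3: -3+4=1, -3+5=2, -3+7=4, -3+8=5
a = -2: -2+4=2, -2+5=3, -2+7=5, -2+8=6
a = -1: -1+4=3, -1+5=4, -1+7=6, -1+8=7
Collecting distinct sums: A + B = {-2, -1, 0, 1, 2, 3, 4, 5, 6, 7}
|A + B| = 10

A + B = {-2, -1, 0, 1, 2, 3, 4, 5, 6, 7}


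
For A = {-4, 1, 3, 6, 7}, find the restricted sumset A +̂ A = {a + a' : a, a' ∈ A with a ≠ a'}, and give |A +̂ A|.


Restricted sumset: A +̂ A = {a + a' : a ∈ A, a' ∈ A, a ≠ a'}.
Equivalently, take A + A and drop any sum 2a that is achievable ONLY as a + a for a ∈ A (i.e. sums representable only with equal summands).
Enumerate pairs (a, a') with a < a' (symmetric, so each unordered pair gives one sum; this covers all a ≠ a'):
  -4 + 1 = -3
  -4 + 3 = -1
  -4 + 6 = 2
  -4 + 7 = 3
  1 + 3 = 4
  1 + 6 = 7
  1 + 7 = 8
  3 + 6 = 9
  3 + 7 = 10
  6 + 7 = 13
Collected distinct sums: {-3, -1, 2, 3, 4, 7, 8, 9, 10, 13}
|A +̂ A| = 10
(Reference bound: |A +̂ A| ≥ 2|A| - 3 for |A| ≥ 2, with |A| = 5 giving ≥ 7.)

|A +̂ A| = 10


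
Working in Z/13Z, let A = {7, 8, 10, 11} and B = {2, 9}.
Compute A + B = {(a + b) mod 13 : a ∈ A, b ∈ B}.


Work in Z/13Z: reduce every sum a + b modulo 13.
Enumerate all 8 pairs:
a = 7: 7+2=9, 7+9=3
a = 8: 8+2=10, 8+9=4
a = 10: 10+2=12, 10+9=6
a = 11: 11+2=0, 11+9=7
Distinct residues collected: {0, 3, 4, 6, 7, 9, 10, 12}
|A + B| = 8 (out of 13 total residues).

A + B = {0, 3, 4, 6, 7, 9, 10, 12}


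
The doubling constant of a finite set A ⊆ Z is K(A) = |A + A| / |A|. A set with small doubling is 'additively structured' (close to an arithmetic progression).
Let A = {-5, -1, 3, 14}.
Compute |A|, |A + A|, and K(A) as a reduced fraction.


|A| = 4.
Compute A + A by enumerating all 16 pairs.
A + A = {-10, -6, -2, 2, 6, 9, 13, 17, 28}, so |A + A| = 9.
K = |A + A| / |A| = 9/4 (already in lowest terms) ≈ 2.2500.
Reference: AP of size 4 gives K = 7/4 ≈ 1.7500; a fully generic set of size 4 gives K ≈ 2.5000.

|A| = 4, |A + A| = 9, K = 9/4.


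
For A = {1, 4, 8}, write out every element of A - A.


A - A = {a - a' : a, a' ∈ A}.
Compute a - a' for each ordered pair (a, a'):
a = 1: 1-1=0, 1-4=-3, 1-8=-7
a = 4: 4-1=3, 4-4=0, 4-8=-4
a = 8: 8-1=7, 8-4=4, 8-8=0
Collecting distinct values (and noting 0 appears from a-a):
A - A = {-7, -4, -3, 0, 3, 4, 7}
|A - A| = 7

A - A = {-7, -4, -3, 0, 3, 4, 7}


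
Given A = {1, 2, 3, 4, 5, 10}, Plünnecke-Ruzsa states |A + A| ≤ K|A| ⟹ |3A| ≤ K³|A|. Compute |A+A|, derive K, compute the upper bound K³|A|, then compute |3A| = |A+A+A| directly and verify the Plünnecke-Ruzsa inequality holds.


|A| = 6.
Step 1: Compute A + A by enumerating all 36 pairs.
A + A = {2, 3, 4, 5, 6, 7, 8, 9, 10, 11, 12, 13, 14, 15, 20}, so |A + A| = 15.
Step 2: Doubling constant K = |A + A|/|A| = 15/6 = 15/6 ≈ 2.5000.
Step 3: Plünnecke-Ruzsa gives |3A| ≤ K³·|A| = (2.5000)³ · 6 ≈ 93.7500.
Step 4: Compute 3A = A + A + A directly by enumerating all triples (a,b,c) ∈ A³; |3A| = 24.
Step 5: Check 24 ≤ 93.7500? Yes ✓.

K = 15/6, Plünnecke-Ruzsa bound K³|A| ≈ 93.7500, |3A| = 24, inequality holds.


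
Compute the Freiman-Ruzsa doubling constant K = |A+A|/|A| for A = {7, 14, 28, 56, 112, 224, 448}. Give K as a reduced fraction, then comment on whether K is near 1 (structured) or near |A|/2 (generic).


|A| = 7.
Compute A + A by enumerating all 49 pairs.
A + A = {14, 21, 28, 35, 42, 56, 63, 70, 84, 112, 119, 126, 140, 168, 224, 231, 238, 252, 280, 336, 448, 455, 462, 476, 504, 560, 672, 896}, so |A + A| = 28.
K = |A + A| / |A| = 28/7 = 4/1 ≈ 4.0000.
Reference: AP of size 7 gives K = 13/7 ≈ 1.8571; a fully generic set of size 7 gives K ≈ 4.0000.

|A| = 7, |A + A| = 28, K = 28/7 = 4/1.


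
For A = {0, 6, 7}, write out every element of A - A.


A - A = {a - a' : a, a' ∈ A}.
Compute a - a' for each ordered pair (a, a'):
a = 0: 0-0=0, 0-6=-6, 0-7=-7
a = 6: 6-0=6, 6-6=0, 6-7=-1
a = 7: 7-0=7, 7-6=1, 7-7=0
Collecting distinct values (and noting 0 appears from a-a):
A - A = {-7, -6, -1, 0, 1, 6, 7}
|A - A| = 7

A - A = {-7, -6, -1, 0, 1, 6, 7}


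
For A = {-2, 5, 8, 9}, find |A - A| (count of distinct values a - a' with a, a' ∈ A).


A - A = {a - a' : a, a' ∈ A}; |A| = 4.
Bounds: 2|A|-1 ≤ |A - A| ≤ |A|² - |A| + 1, i.e. 7 ≤ |A - A| ≤ 13.
Note: 0 ∈ A - A always (from a - a). The set is symmetric: if d ∈ A - A then -d ∈ A - A.
Enumerate nonzero differences d = a - a' with a > a' (then include -d):
Positive differences: {1, 3, 4, 7, 10, 11}
Full difference set: {0} ∪ (positive diffs) ∪ (negative diffs).
|A - A| = 1 + 2·6 = 13 (matches direct enumeration: 13).

|A - A| = 13


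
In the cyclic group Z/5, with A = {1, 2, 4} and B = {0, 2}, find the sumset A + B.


Work in Z/5Z: reduce every sum a + b modulo 5.
Enumerate all 6 pairs:
a = 1: 1+0=1, 1+2=3
a = 2: 2+0=2, 2+2=4
a = 4: 4+0=4, 4+2=1
Distinct residues collected: {1, 2, 3, 4}
|A + B| = 4 (out of 5 total residues).

A + B = {1, 2, 3, 4}


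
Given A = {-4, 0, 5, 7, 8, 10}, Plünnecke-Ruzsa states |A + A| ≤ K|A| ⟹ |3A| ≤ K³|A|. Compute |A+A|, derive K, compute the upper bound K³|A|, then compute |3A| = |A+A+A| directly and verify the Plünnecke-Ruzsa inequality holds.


|A| = 6.
Step 1: Compute A + A by enumerating all 36 pairs.
A + A = {-8, -4, 0, 1, 3, 4, 5, 6, 7, 8, 10, 12, 13, 14, 15, 16, 17, 18, 20}, so |A + A| = 19.
Step 2: Doubling constant K = |A + A|/|A| = 19/6 = 19/6 ≈ 3.1667.
Step 3: Plünnecke-Ruzsa gives |3A| ≤ K³·|A| = (3.1667)³ · 6 ≈ 190.5278.
Step 4: Compute 3A = A + A + A directly by enumerating all triples (a,b,c) ∈ A³; |3A| = 35.
Step 5: Check 35 ≤ 190.5278? Yes ✓.

K = 19/6, Plünnecke-Ruzsa bound K³|A| ≈ 190.5278, |3A| = 35, inequality holds.


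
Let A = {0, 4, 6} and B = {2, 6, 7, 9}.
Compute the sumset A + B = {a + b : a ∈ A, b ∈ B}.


A + B = {a + b : a ∈ A, b ∈ B}.
Enumerate all |A|·|B| = 3·4 = 12 pairs (a, b) and collect distinct sums.
a = 0: 0+2=2, 0+6=6, 0+7=7, 0+9=9
a = 4: 4+2=6, 4+6=10, 4+7=11, 4+9=13
a = 6: 6+2=8, 6+6=12, 6+7=13, 6+9=15
Collecting distinct sums: A + B = {2, 6, 7, 8, 9, 10, 11, 12, 13, 15}
|A + B| = 10

A + B = {2, 6, 7, 8, 9, 10, 11, 12, 13, 15}


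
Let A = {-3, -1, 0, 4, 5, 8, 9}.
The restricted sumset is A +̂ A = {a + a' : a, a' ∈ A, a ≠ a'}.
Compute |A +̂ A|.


Restricted sumset: A +̂ A = {a + a' : a ∈ A, a' ∈ A, a ≠ a'}.
Equivalently, take A + A and drop any sum 2a that is achievable ONLY as a + a for a ∈ A (i.e. sums representable only with equal summands).
Enumerate pairs (a, a') with a < a' (symmetric, so each unordered pair gives one sum; this covers all a ≠ a'):
  -3 + -1 = -4
  -3 + 0 = -3
  -3 + 4 = 1
  -3 + 5 = 2
  -3 + 8 = 5
  -3 + 9 = 6
  -1 + 0 = -1
  -1 + 4 = 3
  -1 + 5 = 4
  -1 + 8 = 7
  -1 + 9 = 8
  0 + 4 = 4
  0 + 5 = 5
  0 + 8 = 8
  0 + 9 = 9
  4 + 5 = 9
  4 + 8 = 12
  4 + 9 = 13
  5 + 8 = 13
  5 + 9 = 14
  8 + 9 = 17
Collected distinct sums: {-4, -3, -1, 1, 2, 3, 4, 5, 6, 7, 8, 9, 12, 13, 14, 17}
|A +̂ A| = 16
(Reference bound: |A +̂ A| ≥ 2|A| - 3 for |A| ≥ 2, with |A| = 7 giving ≥ 11.)

|A +̂ A| = 16


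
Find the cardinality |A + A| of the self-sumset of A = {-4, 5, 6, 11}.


A + A = {a + a' : a, a' ∈ A}; |A| = 4.
General bounds: 2|A| - 1 ≤ |A + A| ≤ |A|(|A|+1)/2, i.e. 7 ≤ |A + A| ≤ 10.
Lower bound 2|A|-1 is attained iff A is an arithmetic progression.
Enumerate sums a + a' for a ≤ a' (symmetric, so this suffices):
a = -4: -4+-4=-8, -4+5=1, -4+6=2, -4+11=7
a = 5: 5+5=10, 5+6=11, 5+11=16
a = 6: 6+6=12, 6+11=17
a = 11: 11+11=22
Distinct sums: {-8, 1, 2, 7, 10, 11, 12, 16, 17, 22}
|A + A| = 10

|A + A| = 10


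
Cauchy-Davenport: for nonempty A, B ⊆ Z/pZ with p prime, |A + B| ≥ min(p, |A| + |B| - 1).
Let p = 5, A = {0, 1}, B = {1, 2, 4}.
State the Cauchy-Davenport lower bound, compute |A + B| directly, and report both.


Cauchy-Davenport: |A + B| ≥ min(p, |A| + |B| - 1) for A, B nonempty in Z/pZ.
|A| = 2, |B| = 3, p = 5.
CD lower bound = min(5, 2 + 3 - 1) = min(5, 4) = 4.
Compute A + B mod 5 directly:
a = 0: 0+1=1, 0+2=2, 0+4=4
a = 1: 1+1=2, 1+2=3, 1+4=0
A + B = {0, 1, 2, 3, 4}, so |A + B| = 5.
Verify: 5 ≥ 4? Yes ✓.

CD lower bound = 4, actual |A + B| = 5.


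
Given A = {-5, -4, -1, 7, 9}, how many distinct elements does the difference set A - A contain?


A - A = {a - a' : a, a' ∈ A}; |A| = 5.
Bounds: 2|A|-1 ≤ |A - A| ≤ |A|² - |A| + 1, i.e. 9 ≤ |A - A| ≤ 21.
Note: 0 ∈ A - A always (from a - a). The set is symmetric: if d ∈ A - A then -d ∈ A - A.
Enumerate nonzero differences d = a - a' with a > a' (then include -d):
Positive differences: {1, 2, 3, 4, 8, 10, 11, 12, 13, 14}
Full difference set: {0} ∪ (positive diffs) ∪ (negative diffs).
|A - A| = 1 + 2·10 = 21 (matches direct enumeration: 21).

|A - A| = 21


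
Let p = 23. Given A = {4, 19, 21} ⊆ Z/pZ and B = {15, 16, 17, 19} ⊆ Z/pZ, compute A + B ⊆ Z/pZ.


Work in Z/23Z: reduce every sum a + b modulo 23.
Enumerate all 12 pairs:
a = 4: 4+15=19, 4+16=20, 4+17=21, 4+19=0
a = 19: 19+15=11, 19+16=12, 19+17=13, 19+19=15
a = 21: 21+15=13, 21+16=14, 21+17=15, 21+19=17
Distinct residues collected: {0, 11, 12, 13, 14, 15, 17, 19, 20, 21}
|A + B| = 10 (out of 23 total residues).

A + B = {0, 11, 12, 13, 14, 15, 17, 19, 20, 21}


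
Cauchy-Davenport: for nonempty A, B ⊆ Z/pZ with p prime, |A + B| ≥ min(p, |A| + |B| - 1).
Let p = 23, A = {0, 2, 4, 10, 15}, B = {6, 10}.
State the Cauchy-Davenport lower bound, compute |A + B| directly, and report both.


Cauchy-Davenport: |A + B| ≥ min(p, |A| + |B| - 1) for A, B nonempty in Z/pZ.
|A| = 5, |B| = 2, p = 23.
CD lower bound = min(23, 5 + 2 - 1) = min(23, 6) = 6.
Compute A + B mod 23 directly:
a = 0: 0+6=6, 0+10=10
a = 2: 2+6=8, 2+10=12
a = 4: 4+6=10, 4+10=14
a = 10: 10+6=16, 10+10=20
a = 15: 15+6=21, 15+10=2
A + B = {2, 6, 8, 10, 12, 14, 16, 20, 21}, so |A + B| = 9.
Verify: 9 ≥ 6? Yes ✓.

CD lower bound = 6, actual |A + B| = 9.


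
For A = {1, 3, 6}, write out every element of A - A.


A - A = {a - a' : a, a' ∈ A}.
Compute a - a' for each ordered pair (a, a'):
a = 1: 1-1=0, 1-3=-2, 1-6=-5
a = 3: 3-1=2, 3-3=0, 3-6=-3
a = 6: 6-1=5, 6-3=3, 6-6=0
Collecting distinct values (and noting 0 appears from a-a):
A - A = {-5, -3, -2, 0, 2, 3, 5}
|A - A| = 7

A - A = {-5, -3, -2, 0, 2, 3, 5}


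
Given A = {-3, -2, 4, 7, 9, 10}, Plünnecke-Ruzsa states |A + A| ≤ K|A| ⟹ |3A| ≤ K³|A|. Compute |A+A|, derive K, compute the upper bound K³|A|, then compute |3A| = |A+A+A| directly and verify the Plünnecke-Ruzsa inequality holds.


|A| = 6.
Step 1: Compute A + A by enumerating all 36 pairs.
A + A = {-6, -5, -4, 1, 2, 4, 5, 6, 7, 8, 11, 13, 14, 16, 17, 18, 19, 20}, so |A + A| = 18.
Step 2: Doubling constant K = |A + A|/|A| = 18/6 = 18/6 ≈ 3.0000.
Step 3: Plünnecke-Ruzsa gives |3A| ≤ K³·|A| = (3.0000)³ · 6 ≈ 162.0000.
Step 4: Compute 3A = A + A + A directly by enumerating all triples (a,b,c) ∈ A³; |3A| = 35.
Step 5: Check 35 ≤ 162.0000? Yes ✓.

K = 18/6, Plünnecke-Ruzsa bound K³|A| ≈ 162.0000, |3A| = 35, inequality holds.


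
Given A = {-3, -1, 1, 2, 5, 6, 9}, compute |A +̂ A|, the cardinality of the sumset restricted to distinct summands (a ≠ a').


Restricted sumset: A +̂ A = {a + a' : a ∈ A, a' ∈ A, a ≠ a'}.
Equivalently, take A + A and drop any sum 2a that is achievable ONLY as a + a for a ∈ A (i.e. sums representable only with equal summands).
Enumerate pairs (a, a') with a < a' (symmetric, so each unordered pair gives one sum; this covers all a ≠ a'):
  -3 + -1 = -4
  -3 + 1 = -2
  -3 + 2 = -1
  -3 + 5 = 2
  -3 + 6 = 3
  -3 + 9 = 6
  -1 + 1 = 0
  -1 + 2 = 1
  -1 + 5 = 4
  -1 + 6 = 5
  -1 + 9 = 8
  1 + 2 = 3
  1 + 5 = 6
  1 + 6 = 7
  1 + 9 = 10
  2 + 5 = 7
  2 + 6 = 8
  2 + 9 = 11
  5 + 6 = 11
  5 + 9 = 14
  6 + 9 = 15
Collected distinct sums: {-4, -2, -1, 0, 1, 2, 3, 4, 5, 6, 7, 8, 10, 11, 14, 15}
|A +̂ A| = 16
(Reference bound: |A +̂ A| ≥ 2|A| - 3 for |A| ≥ 2, with |A| = 7 giving ≥ 11.)

|A +̂ A| = 16


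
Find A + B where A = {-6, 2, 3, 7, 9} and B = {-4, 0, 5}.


A + B = {a + b : a ∈ A, b ∈ B}.
Enumerate all |A|·|B| = 5·3 = 15 pairs (a, b) and collect distinct sums.
a = -6: -6+-4=-10, -6+0=-6, -6+5=-1
a = 2: 2+-4=-2, 2+0=2, 2+5=7
a = 3: 3+-4=-1, 3+0=3, 3+5=8
a = 7: 7+-4=3, 7+0=7, 7+5=12
a = 9: 9+-4=5, 9+0=9, 9+5=14
Collecting distinct sums: A + B = {-10, -6, -2, -1, 2, 3, 5, 7, 8, 9, 12, 14}
|A + B| = 12

A + B = {-10, -6, -2, -1, 2, 3, 5, 7, 8, 9, 12, 14}


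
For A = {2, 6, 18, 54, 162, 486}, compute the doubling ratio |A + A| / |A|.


|A| = 6.
Compute A + A by enumerating all 36 pairs.
A + A = {4, 8, 12, 20, 24, 36, 56, 60, 72, 108, 164, 168, 180, 216, 324, 488, 492, 504, 540, 648, 972}, so |A + A| = 21.
K = |A + A| / |A| = 21/6 = 7/2 ≈ 3.5000.
Reference: AP of size 6 gives K = 11/6 ≈ 1.8333; a fully generic set of size 6 gives K ≈ 3.5000.

|A| = 6, |A + A| = 21, K = 21/6 = 7/2.


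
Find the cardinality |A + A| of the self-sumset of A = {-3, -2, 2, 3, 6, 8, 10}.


A + A = {a + a' : a, a' ∈ A}; |A| = 7.
General bounds: 2|A| - 1 ≤ |A + A| ≤ |A|(|A|+1)/2, i.e. 13 ≤ |A + A| ≤ 28.
Lower bound 2|A|-1 is attained iff A is an arithmetic progression.
Enumerate sums a + a' for a ≤ a' (symmetric, so this suffices):
a = -3: -3+-3=-6, -3+-2=-5, -3+2=-1, -3+3=0, -3+6=3, -3+8=5, -3+10=7
a = -2: -2+-2=-4, -2+2=0, -2+3=1, -2+6=4, -2+8=6, -2+10=8
a = 2: 2+2=4, 2+3=5, 2+6=8, 2+8=10, 2+10=12
a = 3: 3+3=6, 3+6=9, 3+8=11, 3+10=13
a = 6: 6+6=12, 6+8=14, 6+10=16
a = 8: 8+8=16, 8+10=18
a = 10: 10+10=20
Distinct sums: {-6, -5, -4, -1, 0, 1, 3, 4, 5, 6, 7, 8, 9, 10, 11, 12, 13, 14, 16, 18, 20}
|A + A| = 21

|A + A| = 21


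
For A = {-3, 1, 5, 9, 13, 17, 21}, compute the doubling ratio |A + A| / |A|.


|A| = 7.
Compute A + A by enumerating all 49 pairs.
A + A = {-6, -2, 2, 6, 10, 14, 18, 22, 26, 30, 34, 38, 42}, so |A + A| = 13.
K = |A + A| / |A| = 13/7 (already in lowest terms) ≈ 1.8571.
Reference: AP of size 7 gives K = 13/7 ≈ 1.8571; a fully generic set of size 7 gives K ≈ 4.0000.

|A| = 7, |A + A| = 13, K = 13/7.


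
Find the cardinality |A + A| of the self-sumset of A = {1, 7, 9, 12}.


A + A = {a + a' : a, a' ∈ A}; |A| = 4.
General bounds: 2|A| - 1 ≤ |A + A| ≤ |A|(|A|+1)/2, i.e. 7 ≤ |A + A| ≤ 10.
Lower bound 2|A|-1 is attained iff A is an arithmetic progression.
Enumerate sums a + a' for a ≤ a' (symmetric, so this suffices):
a = 1: 1+1=2, 1+7=8, 1+9=10, 1+12=13
a = 7: 7+7=14, 7+9=16, 7+12=19
a = 9: 9+9=18, 9+12=21
a = 12: 12+12=24
Distinct sums: {2, 8, 10, 13, 14, 16, 18, 19, 21, 24}
|A + A| = 10

|A + A| = 10


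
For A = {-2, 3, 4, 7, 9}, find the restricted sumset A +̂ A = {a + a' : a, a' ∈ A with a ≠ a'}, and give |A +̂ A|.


Restricted sumset: A +̂ A = {a + a' : a ∈ A, a' ∈ A, a ≠ a'}.
Equivalently, take A + A and drop any sum 2a that is achievable ONLY as a + a for a ∈ A (i.e. sums representable only with equal summands).
Enumerate pairs (a, a') with a < a' (symmetric, so each unordered pair gives one sum; this covers all a ≠ a'):
  -2 + 3 = 1
  -2 + 4 = 2
  -2 + 7 = 5
  -2 + 9 = 7
  3 + 4 = 7
  3 + 7 = 10
  3 + 9 = 12
  4 + 7 = 11
  4 + 9 = 13
  7 + 9 = 16
Collected distinct sums: {1, 2, 5, 7, 10, 11, 12, 13, 16}
|A +̂ A| = 9
(Reference bound: |A +̂ A| ≥ 2|A| - 3 for |A| ≥ 2, with |A| = 5 giving ≥ 7.)

|A +̂ A| = 9


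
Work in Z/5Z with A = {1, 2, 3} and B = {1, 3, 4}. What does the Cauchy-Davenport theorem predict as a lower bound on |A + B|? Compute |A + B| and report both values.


Cauchy-Davenport: |A + B| ≥ min(p, |A| + |B| - 1) for A, B nonempty in Z/pZ.
|A| = 3, |B| = 3, p = 5.
CD lower bound = min(5, 3 + 3 - 1) = min(5, 5) = 5.
Compute A + B mod 5 directly:
a = 1: 1+1=2, 1+3=4, 1+4=0
a = 2: 2+1=3, 2+3=0, 2+4=1
a = 3: 3+1=4, 3+3=1, 3+4=2
A + B = {0, 1, 2, 3, 4}, so |A + B| = 5.
Verify: 5 ≥ 5? Yes ✓.

CD lower bound = 5, actual |A + B| = 5.


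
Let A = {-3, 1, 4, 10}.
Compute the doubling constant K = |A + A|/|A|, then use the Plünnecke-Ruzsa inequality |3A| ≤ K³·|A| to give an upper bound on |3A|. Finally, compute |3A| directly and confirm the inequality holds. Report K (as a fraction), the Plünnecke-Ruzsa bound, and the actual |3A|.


|A| = 4.
Step 1: Compute A + A by enumerating all 16 pairs.
A + A = {-6, -2, 1, 2, 5, 7, 8, 11, 14, 20}, so |A + A| = 10.
Step 2: Doubling constant K = |A + A|/|A| = 10/4 = 10/4 ≈ 2.5000.
Step 3: Plünnecke-Ruzsa gives |3A| ≤ K³·|A| = (2.5000)³ · 4 ≈ 62.5000.
Step 4: Compute 3A = A + A + A directly by enumerating all triples (a,b,c) ∈ A³; |3A| = 19.
Step 5: Check 19 ≤ 62.5000? Yes ✓.

K = 10/4, Plünnecke-Ruzsa bound K³|A| ≈ 62.5000, |3A| = 19, inequality holds.


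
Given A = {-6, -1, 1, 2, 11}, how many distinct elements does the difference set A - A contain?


A - A = {a - a' : a, a' ∈ A}; |A| = 5.
Bounds: 2|A|-1 ≤ |A - A| ≤ |A|² - |A| + 1, i.e. 9 ≤ |A - A| ≤ 21.
Note: 0 ∈ A - A always (from a - a). The set is symmetric: if d ∈ A - A then -d ∈ A - A.
Enumerate nonzero differences d = a - a' with a > a' (then include -d):
Positive differences: {1, 2, 3, 5, 7, 8, 9, 10, 12, 17}
Full difference set: {0} ∪ (positive diffs) ∪ (negative diffs).
|A - A| = 1 + 2·10 = 21 (matches direct enumeration: 21).

|A - A| = 21


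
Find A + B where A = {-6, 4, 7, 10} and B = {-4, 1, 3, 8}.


A + B = {a + b : a ∈ A, b ∈ B}.
Enumerate all |A|·|B| = 4·4 = 16 pairs (a, b) and collect distinct sums.
a = -6: -6+-4=-10, -6+1=-5, -6+3=-3, -6+8=2
a = 4: 4+-4=0, 4+1=5, 4+3=7, 4+8=12
a = 7: 7+-4=3, 7+1=8, 7+3=10, 7+8=15
a = 10: 10+-4=6, 10+1=11, 10+3=13, 10+8=18
Collecting distinct sums: A + B = {-10, -5, -3, 0, 2, 3, 5, 6, 7, 8, 10, 11, 12, 13, 15, 18}
|A + B| = 16

A + B = {-10, -5, -3, 0, 2, 3, 5, 6, 7, 8, 10, 11, 12, 13, 15, 18}


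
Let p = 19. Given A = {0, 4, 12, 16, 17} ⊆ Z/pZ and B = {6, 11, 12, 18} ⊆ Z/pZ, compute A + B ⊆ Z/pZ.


Work in Z/19Z: reduce every sum a + b modulo 19.
Enumerate all 20 pairs:
a = 0: 0+6=6, 0+11=11, 0+12=12, 0+18=18
a = 4: 4+6=10, 4+11=15, 4+12=16, 4+18=3
a = 12: 12+6=18, 12+11=4, 12+12=5, 12+18=11
a = 16: 16+6=3, 16+11=8, 16+12=9, 16+18=15
a = 17: 17+6=4, 17+11=9, 17+12=10, 17+18=16
Distinct residues collected: {3, 4, 5, 6, 8, 9, 10, 11, 12, 15, 16, 18}
|A + B| = 12 (out of 19 total residues).

A + B = {3, 4, 5, 6, 8, 9, 10, 11, 12, 15, 16, 18}


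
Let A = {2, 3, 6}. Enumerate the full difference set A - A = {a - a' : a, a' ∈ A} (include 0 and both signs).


A - A = {a - a' : a, a' ∈ A}.
Compute a - a' for each ordered pair (a, a'):
a = 2: 2-2=0, 2-3=-1, 2-6=-4
a = 3: 3-2=1, 3-3=0, 3-6=-3
a = 6: 6-2=4, 6-3=3, 6-6=0
Collecting distinct values (and noting 0 appears from a-a):
A - A = {-4, -3, -1, 0, 1, 3, 4}
|A - A| = 7

A - A = {-4, -3, -1, 0, 1, 3, 4}


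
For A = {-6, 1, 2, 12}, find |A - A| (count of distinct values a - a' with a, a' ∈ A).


A - A = {a - a' : a, a' ∈ A}; |A| = 4.
Bounds: 2|A|-1 ≤ |A - A| ≤ |A|² - |A| + 1, i.e. 7 ≤ |A - A| ≤ 13.
Note: 0 ∈ A - A always (from a - a). The set is symmetric: if d ∈ A - A then -d ∈ A - A.
Enumerate nonzero differences d = a - a' with a > a' (then include -d):
Positive differences: {1, 7, 8, 10, 11, 18}
Full difference set: {0} ∪ (positive diffs) ∪ (negative diffs).
|A - A| = 1 + 2·6 = 13 (matches direct enumeration: 13).

|A - A| = 13


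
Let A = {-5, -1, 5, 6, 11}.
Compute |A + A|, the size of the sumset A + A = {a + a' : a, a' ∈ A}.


A + A = {a + a' : a, a' ∈ A}; |A| = 5.
General bounds: 2|A| - 1 ≤ |A + A| ≤ |A|(|A|+1)/2, i.e. 9 ≤ |A + A| ≤ 15.
Lower bound 2|A|-1 is attained iff A is an arithmetic progression.
Enumerate sums a + a' for a ≤ a' (symmetric, so this suffices):
a = -5: -5+-5=-10, -5+-1=-6, -5+5=0, -5+6=1, -5+11=6
a = -1: -1+-1=-2, -1+5=4, -1+6=5, -1+11=10
a = 5: 5+5=10, 5+6=11, 5+11=16
a = 6: 6+6=12, 6+11=17
a = 11: 11+11=22
Distinct sums: {-10, -6, -2, 0, 1, 4, 5, 6, 10, 11, 12, 16, 17, 22}
|A + A| = 14

|A + A| = 14


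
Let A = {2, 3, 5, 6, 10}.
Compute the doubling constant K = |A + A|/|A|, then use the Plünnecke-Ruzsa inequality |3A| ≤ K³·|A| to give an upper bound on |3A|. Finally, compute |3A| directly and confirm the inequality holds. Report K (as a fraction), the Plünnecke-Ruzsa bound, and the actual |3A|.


|A| = 5.
Step 1: Compute A + A by enumerating all 25 pairs.
A + A = {4, 5, 6, 7, 8, 9, 10, 11, 12, 13, 15, 16, 20}, so |A + A| = 13.
Step 2: Doubling constant K = |A + A|/|A| = 13/5 = 13/5 ≈ 2.6000.
Step 3: Plünnecke-Ruzsa gives |3A| ≤ K³·|A| = (2.6000)³ · 5 ≈ 87.8800.
Step 4: Compute 3A = A + A + A directly by enumerating all triples (a,b,c) ∈ A³; |3A| = 21.
Step 5: Check 21 ≤ 87.8800? Yes ✓.

K = 13/5, Plünnecke-Ruzsa bound K³|A| ≈ 87.8800, |3A| = 21, inequality holds.


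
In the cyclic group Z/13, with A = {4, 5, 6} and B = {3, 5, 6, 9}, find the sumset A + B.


Work in Z/13Z: reduce every sum a + b modulo 13.
Enumerate all 12 pairs:
a = 4: 4+3=7, 4+5=9, 4+6=10, 4+9=0
a = 5: 5+3=8, 5+5=10, 5+6=11, 5+9=1
a = 6: 6+3=9, 6+5=11, 6+6=12, 6+9=2
Distinct residues collected: {0, 1, 2, 7, 8, 9, 10, 11, 12}
|A + B| = 9 (out of 13 total residues).

A + B = {0, 1, 2, 7, 8, 9, 10, 11, 12}


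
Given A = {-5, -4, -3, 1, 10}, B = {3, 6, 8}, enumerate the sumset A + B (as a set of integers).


A + B = {a + b : a ∈ A, b ∈ B}.
Enumerate all |A|·|B| = 5·3 = 15 pairs (a, b) and collect distinct sums.
a = -5: -5+3=-2, -5+6=1, -5+8=3
a = -4: -4+3=-1, -4+6=2, -4+8=4
a = -3: -3+3=0, -3+6=3, -3+8=5
a = 1: 1+3=4, 1+6=7, 1+8=9
a = 10: 10+3=13, 10+6=16, 10+8=18
Collecting distinct sums: A + B = {-2, -1, 0, 1, 2, 3, 4, 5, 7, 9, 13, 16, 18}
|A + B| = 13

A + B = {-2, -1, 0, 1, 2, 3, 4, 5, 7, 9, 13, 16, 18}


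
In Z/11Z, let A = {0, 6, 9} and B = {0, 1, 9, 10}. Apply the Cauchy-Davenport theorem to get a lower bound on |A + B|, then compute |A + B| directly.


Cauchy-Davenport: |A + B| ≥ min(p, |A| + |B| - 1) for A, B nonempty in Z/pZ.
|A| = 3, |B| = 4, p = 11.
CD lower bound = min(11, 3 + 4 - 1) = min(11, 6) = 6.
Compute A + B mod 11 directly:
a = 0: 0+0=0, 0+1=1, 0+9=9, 0+10=10
a = 6: 6+0=6, 6+1=7, 6+9=4, 6+10=5
a = 9: 9+0=9, 9+1=10, 9+9=7, 9+10=8
A + B = {0, 1, 4, 5, 6, 7, 8, 9, 10}, so |A + B| = 9.
Verify: 9 ≥ 6? Yes ✓.

CD lower bound = 6, actual |A + B| = 9.


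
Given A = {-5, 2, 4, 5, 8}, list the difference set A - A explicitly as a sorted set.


A - A = {a - a' : a, a' ∈ A}.
Compute a - a' for each ordered pair (a, a'):
a = -5: -5--5=0, -5-2=-7, -5-4=-9, -5-5=-10, -5-8=-13
a = 2: 2--5=7, 2-2=0, 2-4=-2, 2-5=-3, 2-8=-6
a = 4: 4--5=9, 4-2=2, 4-4=0, 4-5=-1, 4-8=-4
a = 5: 5--5=10, 5-2=3, 5-4=1, 5-5=0, 5-8=-3
a = 8: 8--5=13, 8-2=6, 8-4=4, 8-5=3, 8-8=0
Collecting distinct values (and noting 0 appears from a-a):
A - A = {-13, -10, -9, -7, -6, -4, -3, -2, -1, 0, 1, 2, 3, 4, 6, 7, 9, 10, 13}
|A - A| = 19

A - A = {-13, -10, -9, -7, -6, -4, -3, -2, -1, 0, 1, 2, 3, 4, 6, 7, 9, 10, 13}


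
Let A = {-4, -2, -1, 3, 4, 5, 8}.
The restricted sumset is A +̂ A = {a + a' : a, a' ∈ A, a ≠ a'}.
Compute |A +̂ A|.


Restricted sumset: A +̂ A = {a + a' : a ∈ A, a' ∈ A, a ≠ a'}.
Equivalently, take A + A and drop any sum 2a that is achievable ONLY as a + a for a ∈ A (i.e. sums representable only with equal summands).
Enumerate pairs (a, a') with a < a' (symmetric, so each unordered pair gives one sum; this covers all a ≠ a'):
  -4 + -2 = -6
  -4 + -1 = -5
  -4 + 3 = -1
  -4 + 4 = 0
  -4 + 5 = 1
  -4 + 8 = 4
  -2 + -1 = -3
  -2 + 3 = 1
  -2 + 4 = 2
  -2 + 5 = 3
  -2 + 8 = 6
  -1 + 3 = 2
  -1 + 4 = 3
  -1 + 5 = 4
  -1 + 8 = 7
  3 + 4 = 7
  3 + 5 = 8
  3 + 8 = 11
  4 + 5 = 9
  4 + 8 = 12
  5 + 8 = 13
Collected distinct sums: {-6, -5, -3, -1, 0, 1, 2, 3, 4, 6, 7, 8, 9, 11, 12, 13}
|A +̂ A| = 16
(Reference bound: |A +̂ A| ≥ 2|A| - 3 for |A| ≥ 2, with |A| = 7 giving ≥ 11.)

|A +̂ A| = 16


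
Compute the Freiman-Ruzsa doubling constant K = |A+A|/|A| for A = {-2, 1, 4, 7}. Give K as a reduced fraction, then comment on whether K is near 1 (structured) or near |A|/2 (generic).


|A| = 4.
Compute A + A by enumerating all 16 pairs.
A + A = {-4, -1, 2, 5, 8, 11, 14}, so |A + A| = 7.
K = |A + A| / |A| = 7/4 (already in lowest terms) ≈ 1.7500.
Reference: AP of size 4 gives K = 7/4 ≈ 1.7500; a fully generic set of size 4 gives K ≈ 2.5000.

|A| = 4, |A + A| = 7, K = 7/4.


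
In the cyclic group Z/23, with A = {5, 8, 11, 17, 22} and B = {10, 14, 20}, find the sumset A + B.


Work in Z/23Z: reduce every sum a + b modulo 23.
Enumerate all 15 pairs:
a = 5: 5+10=15, 5+14=19, 5+20=2
a = 8: 8+10=18, 8+14=22, 8+20=5
a = 11: 11+10=21, 11+14=2, 11+20=8
a = 17: 17+10=4, 17+14=8, 17+20=14
a = 22: 22+10=9, 22+14=13, 22+20=19
Distinct residues collected: {2, 4, 5, 8, 9, 13, 14, 15, 18, 19, 21, 22}
|A + B| = 12 (out of 23 total residues).

A + B = {2, 4, 5, 8, 9, 13, 14, 15, 18, 19, 21, 22}


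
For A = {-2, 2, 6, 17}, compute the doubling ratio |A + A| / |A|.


|A| = 4.
Compute A + A by enumerating all 16 pairs.
A + A = {-4, 0, 4, 8, 12, 15, 19, 23, 34}, so |A + A| = 9.
K = |A + A| / |A| = 9/4 (already in lowest terms) ≈ 2.2500.
Reference: AP of size 4 gives K = 7/4 ≈ 1.7500; a fully generic set of size 4 gives K ≈ 2.5000.

|A| = 4, |A + A| = 9, K = 9/4.


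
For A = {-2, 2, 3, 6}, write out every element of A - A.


A - A = {a - a' : a, a' ∈ A}.
Compute a - a' for each ordered pair (a, a'):
a = -2: -2--2=0, -2-2=-4, -2-3=-5, -2-6=-8
a = 2: 2--2=4, 2-2=0, 2-3=-1, 2-6=-4
a = 3: 3--2=5, 3-2=1, 3-3=0, 3-6=-3
a = 6: 6--2=8, 6-2=4, 6-3=3, 6-6=0
Collecting distinct values (and noting 0 appears from a-a):
A - A = {-8, -5, -4, -3, -1, 0, 1, 3, 4, 5, 8}
|A - A| = 11

A - A = {-8, -5, -4, -3, -1, 0, 1, 3, 4, 5, 8}


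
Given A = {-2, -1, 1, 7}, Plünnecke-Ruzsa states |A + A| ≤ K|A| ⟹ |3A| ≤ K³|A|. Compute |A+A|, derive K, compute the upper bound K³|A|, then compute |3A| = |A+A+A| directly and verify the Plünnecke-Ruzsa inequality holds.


|A| = 4.
Step 1: Compute A + A by enumerating all 16 pairs.
A + A = {-4, -3, -2, -1, 0, 2, 5, 6, 8, 14}, so |A + A| = 10.
Step 2: Doubling constant K = |A + A|/|A| = 10/4 = 10/4 ≈ 2.5000.
Step 3: Plünnecke-Ruzsa gives |3A| ≤ K³·|A| = (2.5000)³ · 4 ≈ 62.5000.
Step 4: Compute 3A = A + A + A directly by enumerating all triples (a,b,c) ∈ A³; |3A| = 18.
Step 5: Check 18 ≤ 62.5000? Yes ✓.

K = 10/4, Plünnecke-Ruzsa bound K³|A| ≈ 62.5000, |3A| = 18, inequality holds.


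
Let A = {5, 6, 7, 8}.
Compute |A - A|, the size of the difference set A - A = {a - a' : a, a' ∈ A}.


A - A = {a - a' : a, a' ∈ A}; |A| = 4.
Bounds: 2|A|-1 ≤ |A - A| ≤ |A|² - |A| + 1, i.e. 7 ≤ |A - A| ≤ 13.
Note: 0 ∈ A - A always (from a - a). The set is symmetric: if d ∈ A - A then -d ∈ A - A.
Enumerate nonzero differences d = a - a' with a > a' (then include -d):
Positive differences: {1, 2, 3}
Full difference set: {0} ∪ (positive diffs) ∪ (negative diffs).
|A - A| = 1 + 2·3 = 7 (matches direct enumeration: 7).

|A - A| = 7


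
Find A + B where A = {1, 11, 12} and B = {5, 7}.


A + B = {a + b : a ∈ A, b ∈ B}.
Enumerate all |A|·|B| = 3·2 = 6 pairs (a, b) and collect distinct sums.
a = 1: 1+5=6, 1+7=8
a = 11: 11+5=16, 11+7=18
a = 12: 12+5=17, 12+7=19
Collecting distinct sums: A + B = {6, 8, 16, 17, 18, 19}
|A + B| = 6

A + B = {6, 8, 16, 17, 18, 19}


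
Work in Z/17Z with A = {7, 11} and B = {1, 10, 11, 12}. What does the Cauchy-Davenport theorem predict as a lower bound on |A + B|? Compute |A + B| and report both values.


Cauchy-Davenport: |A + B| ≥ min(p, |A| + |B| - 1) for A, B nonempty in Z/pZ.
|A| = 2, |B| = 4, p = 17.
CD lower bound = min(17, 2 + 4 - 1) = min(17, 5) = 5.
Compute A + B mod 17 directly:
a = 7: 7+1=8, 7+10=0, 7+11=1, 7+12=2
a = 11: 11+1=12, 11+10=4, 11+11=5, 11+12=6
A + B = {0, 1, 2, 4, 5, 6, 8, 12}, so |A + B| = 8.
Verify: 8 ≥ 5? Yes ✓.

CD lower bound = 5, actual |A + B| = 8.


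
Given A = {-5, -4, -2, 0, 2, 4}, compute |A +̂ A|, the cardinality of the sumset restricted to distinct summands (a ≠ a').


Restricted sumset: A +̂ A = {a + a' : a ∈ A, a' ∈ A, a ≠ a'}.
Equivalently, take A + A and drop any sum 2a that is achievable ONLY as a + a for a ∈ A (i.e. sums representable only with equal summands).
Enumerate pairs (a, a') with a < a' (symmetric, so each unordered pair gives one sum; this covers all a ≠ a'):
  -5 + -4 = -9
  -5 + -2 = -7
  -5 + 0 = -5
  -5 + 2 = -3
  -5 + 4 = -1
  -4 + -2 = -6
  -4 + 0 = -4
  -4 + 2 = -2
  -4 + 4 = 0
  -2 + 0 = -2
  -2 + 2 = 0
  -2 + 4 = 2
  0 + 2 = 2
  0 + 4 = 4
  2 + 4 = 6
Collected distinct sums: {-9, -7, -6, -5, -4, -3, -2, -1, 0, 2, 4, 6}
|A +̂ A| = 12
(Reference bound: |A +̂ A| ≥ 2|A| - 3 for |A| ≥ 2, with |A| = 6 giving ≥ 9.)

|A +̂ A| = 12


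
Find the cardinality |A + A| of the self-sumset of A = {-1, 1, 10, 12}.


A + A = {a + a' : a, a' ∈ A}; |A| = 4.
General bounds: 2|A| - 1 ≤ |A + A| ≤ |A|(|A|+1)/2, i.e. 7 ≤ |A + A| ≤ 10.
Lower bound 2|A|-1 is attained iff A is an arithmetic progression.
Enumerate sums a + a' for a ≤ a' (symmetric, so this suffices):
a = -1: -1+-1=-2, -1+1=0, -1+10=9, -1+12=11
a = 1: 1+1=2, 1+10=11, 1+12=13
a = 10: 10+10=20, 10+12=22
a = 12: 12+12=24
Distinct sums: {-2, 0, 2, 9, 11, 13, 20, 22, 24}
|A + A| = 9

|A + A| = 9


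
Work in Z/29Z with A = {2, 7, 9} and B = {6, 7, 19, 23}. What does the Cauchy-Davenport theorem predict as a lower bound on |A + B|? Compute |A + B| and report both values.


Cauchy-Davenport: |A + B| ≥ min(p, |A| + |B| - 1) for A, B nonempty in Z/pZ.
|A| = 3, |B| = 4, p = 29.
CD lower bound = min(29, 3 + 4 - 1) = min(29, 6) = 6.
Compute A + B mod 29 directly:
a = 2: 2+6=8, 2+7=9, 2+19=21, 2+23=25
a = 7: 7+6=13, 7+7=14, 7+19=26, 7+23=1
a = 9: 9+6=15, 9+7=16, 9+19=28, 9+23=3
A + B = {1, 3, 8, 9, 13, 14, 15, 16, 21, 25, 26, 28}, so |A + B| = 12.
Verify: 12 ≥ 6? Yes ✓.

CD lower bound = 6, actual |A + B| = 12.


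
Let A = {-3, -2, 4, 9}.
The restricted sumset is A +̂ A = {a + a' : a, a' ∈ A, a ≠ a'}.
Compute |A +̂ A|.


Restricted sumset: A +̂ A = {a + a' : a ∈ A, a' ∈ A, a ≠ a'}.
Equivalently, take A + A and drop any sum 2a that is achievable ONLY as a + a for a ∈ A (i.e. sums representable only with equal summands).
Enumerate pairs (a, a') with a < a' (symmetric, so each unordered pair gives one sum; this covers all a ≠ a'):
  -3 + -2 = -5
  -3 + 4 = 1
  -3 + 9 = 6
  -2 + 4 = 2
  -2 + 9 = 7
  4 + 9 = 13
Collected distinct sums: {-5, 1, 2, 6, 7, 13}
|A +̂ A| = 6
(Reference bound: |A +̂ A| ≥ 2|A| - 3 for |A| ≥ 2, with |A| = 4 giving ≥ 5.)

|A +̂ A| = 6


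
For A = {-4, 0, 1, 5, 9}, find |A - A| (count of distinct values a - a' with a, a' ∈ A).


A - A = {a - a' : a, a' ∈ A}; |A| = 5.
Bounds: 2|A|-1 ≤ |A - A| ≤ |A|² - |A| + 1, i.e. 9 ≤ |A - A| ≤ 21.
Note: 0 ∈ A - A always (from a - a). The set is symmetric: if d ∈ A - A then -d ∈ A - A.
Enumerate nonzero differences d = a - a' with a > a' (then include -d):
Positive differences: {1, 4, 5, 8, 9, 13}
Full difference set: {0} ∪ (positive diffs) ∪ (negative diffs).
|A - A| = 1 + 2·6 = 13 (matches direct enumeration: 13).

|A - A| = 13


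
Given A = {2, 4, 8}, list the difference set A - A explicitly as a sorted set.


A - A = {a - a' : a, a' ∈ A}.
Compute a - a' for each ordered pair (a, a'):
a = 2: 2-2=0, 2-4=-2, 2-8=-6
a = 4: 4-2=2, 4-4=0, 4-8=-4
a = 8: 8-2=6, 8-4=4, 8-8=0
Collecting distinct values (and noting 0 appears from a-a):
A - A = {-6, -4, -2, 0, 2, 4, 6}
|A - A| = 7

A - A = {-6, -4, -2, 0, 2, 4, 6}


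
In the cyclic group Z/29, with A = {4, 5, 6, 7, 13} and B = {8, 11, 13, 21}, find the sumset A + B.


Work in Z/29Z: reduce every sum a + b modulo 29.
Enumerate all 20 pairs:
a = 4: 4+8=12, 4+11=15, 4+13=17, 4+21=25
a = 5: 5+8=13, 5+11=16, 5+13=18, 5+21=26
a = 6: 6+8=14, 6+11=17, 6+13=19, 6+21=27
a = 7: 7+8=15, 7+11=18, 7+13=20, 7+21=28
a = 13: 13+8=21, 13+11=24, 13+13=26, 13+21=5
Distinct residues collected: {5, 12, 13, 14, 15, 16, 17, 18, 19, 20, 21, 24, 25, 26, 27, 28}
|A + B| = 16 (out of 29 total residues).

A + B = {5, 12, 13, 14, 15, 16, 17, 18, 19, 20, 21, 24, 25, 26, 27, 28}


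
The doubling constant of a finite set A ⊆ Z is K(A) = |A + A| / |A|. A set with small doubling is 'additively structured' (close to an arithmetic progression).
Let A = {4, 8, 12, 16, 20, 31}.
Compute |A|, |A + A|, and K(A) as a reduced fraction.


|A| = 6.
Compute A + A by enumerating all 36 pairs.
A + A = {8, 12, 16, 20, 24, 28, 32, 35, 36, 39, 40, 43, 47, 51, 62}, so |A + A| = 15.
K = |A + A| / |A| = 15/6 = 5/2 ≈ 2.5000.
Reference: AP of size 6 gives K = 11/6 ≈ 1.8333; a fully generic set of size 6 gives K ≈ 3.5000.

|A| = 6, |A + A| = 15, K = 15/6 = 5/2.


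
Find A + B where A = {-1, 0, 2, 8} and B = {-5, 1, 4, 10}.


A + B = {a + b : a ∈ A, b ∈ B}.
Enumerate all |A|·|B| = 4·4 = 16 pairs (a, b) and collect distinct sums.
a = -1: -1+-5=-6, -1+1=0, -1+4=3, -1+10=9
a = 0: 0+-5=-5, 0+1=1, 0+4=4, 0+10=10
a = 2: 2+-5=-3, 2+1=3, 2+4=6, 2+10=12
a = 8: 8+-5=3, 8+1=9, 8+4=12, 8+10=18
Collecting distinct sums: A + B = {-6, -5, -3, 0, 1, 3, 4, 6, 9, 10, 12, 18}
|A + B| = 12

A + B = {-6, -5, -3, 0, 1, 3, 4, 6, 9, 10, 12, 18}


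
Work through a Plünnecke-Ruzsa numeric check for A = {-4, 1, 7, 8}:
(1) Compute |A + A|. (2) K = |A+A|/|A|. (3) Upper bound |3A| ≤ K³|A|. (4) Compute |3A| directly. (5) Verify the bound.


|A| = 4.
Step 1: Compute A + A by enumerating all 16 pairs.
A + A = {-8, -3, 2, 3, 4, 8, 9, 14, 15, 16}, so |A + A| = 10.
Step 2: Doubling constant K = |A + A|/|A| = 10/4 = 10/4 ≈ 2.5000.
Step 3: Plünnecke-Ruzsa gives |3A| ≤ K³·|A| = (2.5000)³ · 4 ≈ 62.5000.
Step 4: Compute 3A = A + A + A directly by enumerating all triples (a,b,c) ∈ A³; |3A| = 19.
Step 5: Check 19 ≤ 62.5000? Yes ✓.

K = 10/4, Plünnecke-Ruzsa bound K³|A| ≈ 62.5000, |3A| = 19, inequality holds.


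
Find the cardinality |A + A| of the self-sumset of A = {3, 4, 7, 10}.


A + A = {a + a' : a, a' ∈ A}; |A| = 4.
General bounds: 2|A| - 1 ≤ |A + A| ≤ |A|(|A|+1)/2, i.e. 7 ≤ |A + A| ≤ 10.
Lower bound 2|A|-1 is attained iff A is an arithmetic progression.
Enumerate sums a + a' for a ≤ a' (symmetric, so this suffices):
a = 3: 3+3=6, 3+4=7, 3+7=10, 3+10=13
a = 4: 4+4=8, 4+7=11, 4+10=14
a = 7: 7+7=14, 7+10=17
a = 10: 10+10=20
Distinct sums: {6, 7, 8, 10, 11, 13, 14, 17, 20}
|A + A| = 9

|A + A| = 9


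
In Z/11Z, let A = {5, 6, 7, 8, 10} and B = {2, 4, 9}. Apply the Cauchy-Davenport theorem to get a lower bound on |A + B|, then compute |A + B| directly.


Cauchy-Davenport: |A + B| ≥ min(p, |A| + |B| - 1) for A, B nonempty in Z/pZ.
|A| = 5, |B| = 3, p = 11.
CD lower bound = min(11, 5 + 3 - 1) = min(11, 7) = 7.
Compute A + B mod 11 directly:
a = 5: 5+2=7, 5+4=9, 5+9=3
a = 6: 6+2=8, 6+4=10, 6+9=4
a = 7: 7+2=9, 7+4=0, 7+9=5
a = 8: 8+2=10, 8+4=1, 8+9=6
a = 10: 10+2=1, 10+4=3, 10+9=8
A + B = {0, 1, 3, 4, 5, 6, 7, 8, 9, 10}, so |A + B| = 10.
Verify: 10 ≥ 7? Yes ✓.

CD lower bound = 7, actual |A + B| = 10.


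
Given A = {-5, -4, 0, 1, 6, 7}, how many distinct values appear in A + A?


A + A = {a + a' : a, a' ∈ A}; |A| = 6.
General bounds: 2|A| - 1 ≤ |A + A| ≤ |A|(|A|+1)/2, i.e. 11 ≤ |A + A| ≤ 21.
Lower bound 2|A|-1 is attained iff A is an arithmetic progression.
Enumerate sums a + a' for a ≤ a' (symmetric, so this suffices):
a = -5: -5+-5=-10, -5+-4=-9, -5+0=-5, -5+1=-4, -5+6=1, -5+7=2
a = -4: -4+-4=-8, -4+0=-4, -4+1=-3, -4+6=2, -4+7=3
a = 0: 0+0=0, 0+1=1, 0+6=6, 0+7=7
a = 1: 1+1=2, 1+6=7, 1+7=8
a = 6: 6+6=12, 6+7=13
a = 7: 7+7=14
Distinct sums: {-10, -9, -8, -5, -4, -3, 0, 1, 2, 3, 6, 7, 8, 12, 13, 14}
|A + A| = 16

|A + A| = 16


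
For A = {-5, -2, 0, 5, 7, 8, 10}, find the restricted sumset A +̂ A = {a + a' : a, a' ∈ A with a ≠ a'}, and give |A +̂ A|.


Restricted sumset: A +̂ A = {a + a' : a ∈ A, a' ∈ A, a ≠ a'}.
Equivalently, take A + A and drop any sum 2a that is achievable ONLY as a + a for a ∈ A (i.e. sums representable only with equal summands).
Enumerate pairs (a, a') with a < a' (symmetric, so each unordered pair gives one sum; this covers all a ≠ a'):
  -5 + -2 = -7
  -5 + 0 = -5
  -5 + 5 = 0
  -5 + 7 = 2
  -5 + 8 = 3
  -5 + 10 = 5
  -2 + 0 = -2
  -2 + 5 = 3
  -2 + 7 = 5
  -2 + 8 = 6
  -2 + 10 = 8
  0 + 5 = 5
  0 + 7 = 7
  0 + 8 = 8
  0 + 10 = 10
  5 + 7 = 12
  5 + 8 = 13
  5 + 10 = 15
  7 + 8 = 15
  7 + 10 = 17
  8 + 10 = 18
Collected distinct sums: {-7, -5, -2, 0, 2, 3, 5, 6, 7, 8, 10, 12, 13, 15, 17, 18}
|A +̂ A| = 16
(Reference bound: |A +̂ A| ≥ 2|A| - 3 for |A| ≥ 2, with |A| = 7 giving ≥ 11.)

|A +̂ A| = 16


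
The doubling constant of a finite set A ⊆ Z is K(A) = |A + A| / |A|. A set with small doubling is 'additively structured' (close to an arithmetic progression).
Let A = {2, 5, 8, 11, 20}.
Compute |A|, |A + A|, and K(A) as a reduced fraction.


|A| = 5.
Compute A + A by enumerating all 25 pairs.
A + A = {4, 7, 10, 13, 16, 19, 22, 25, 28, 31, 40}, so |A + A| = 11.
K = |A + A| / |A| = 11/5 (already in lowest terms) ≈ 2.2000.
Reference: AP of size 5 gives K = 9/5 ≈ 1.8000; a fully generic set of size 5 gives K ≈ 3.0000.

|A| = 5, |A + A| = 11, K = 11/5.


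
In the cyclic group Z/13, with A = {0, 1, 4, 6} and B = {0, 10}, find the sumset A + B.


Work in Z/13Z: reduce every sum a + b modulo 13.
Enumerate all 8 pairs:
a = 0: 0+0=0, 0+10=10
a = 1: 1+0=1, 1+10=11
a = 4: 4+0=4, 4+10=1
a = 6: 6+0=6, 6+10=3
Distinct residues collected: {0, 1, 3, 4, 6, 10, 11}
|A + B| = 7 (out of 13 total residues).

A + B = {0, 1, 3, 4, 6, 10, 11}


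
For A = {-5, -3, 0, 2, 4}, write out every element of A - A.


A - A = {a - a' : a, a' ∈ A}.
Compute a - a' for each ordered pair (a, a'):
a = -5: -5--5=0, -5--3=-2, -5-0=-5, -5-2=-7, -5-4=-9
a = -3: -3--5=2, -3--3=0, -3-0=-3, -3-2=-5, -3-4=-7
a = 0: 0--5=5, 0--3=3, 0-0=0, 0-2=-2, 0-4=-4
a = 2: 2--5=7, 2--3=5, 2-0=2, 2-2=0, 2-4=-2
a = 4: 4--5=9, 4--3=7, 4-0=4, 4-2=2, 4-4=0
Collecting distinct values (and noting 0 appears from a-a):
A - A = {-9, -7, -5, -4, -3, -2, 0, 2, 3, 4, 5, 7, 9}
|A - A| = 13

A - A = {-9, -7, -5, -4, -3, -2, 0, 2, 3, 4, 5, 7, 9}


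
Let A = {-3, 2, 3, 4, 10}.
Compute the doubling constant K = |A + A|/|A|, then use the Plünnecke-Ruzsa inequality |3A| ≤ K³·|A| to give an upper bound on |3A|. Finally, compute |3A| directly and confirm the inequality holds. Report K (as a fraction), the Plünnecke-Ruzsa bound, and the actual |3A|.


|A| = 5.
Step 1: Compute A + A by enumerating all 25 pairs.
A + A = {-6, -1, 0, 1, 4, 5, 6, 7, 8, 12, 13, 14, 20}, so |A + A| = 13.
Step 2: Doubling constant K = |A + A|/|A| = 13/5 = 13/5 ≈ 2.6000.
Step 3: Plünnecke-Ruzsa gives |3A| ≤ K³·|A| = (2.6000)³ · 5 ≈ 87.8800.
Step 4: Compute 3A = A + A + A directly by enumerating all triples (a,b,c) ∈ A³; |3A| = 25.
Step 5: Check 25 ≤ 87.8800? Yes ✓.

K = 13/5, Plünnecke-Ruzsa bound K³|A| ≈ 87.8800, |3A| = 25, inequality holds.


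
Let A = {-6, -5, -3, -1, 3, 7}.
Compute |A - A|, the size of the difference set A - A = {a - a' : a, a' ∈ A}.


A - A = {a - a' : a, a' ∈ A}; |A| = 6.
Bounds: 2|A|-1 ≤ |A - A| ≤ |A|² - |A| + 1, i.e. 11 ≤ |A - A| ≤ 31.
Note: 0 ∈ A - A always (from a - a). The set is symmetric: if d ∈ A - A then -d ∈ A - A.
Enumerate nonzero differences d = a - a' with a > a' (then include -d):
Positive differences: {1, 2, 3, 4, 5, 6, 8, 9, 10, 12, 13}
Full difference set: {0} ∪ (positive diffs) ∪ (negative diffs).
|A - A| = 1 + 2·11 = 23 (matches direct enumeration: 23).

|A - A| = 23
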